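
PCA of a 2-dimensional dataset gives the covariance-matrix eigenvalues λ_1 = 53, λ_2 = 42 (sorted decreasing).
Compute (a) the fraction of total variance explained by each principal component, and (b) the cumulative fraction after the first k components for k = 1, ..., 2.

Step 1 — total variance = trace(Sigma) = Σ λ_i = 53 + 42 = 95.

Step 2 — fraction explained by component i = λ_i / Σ λ:
  PC1: 53/95 = 0.5579
  PC2: 42/95 = 0.4421

Step 3 — cumulative fraction after k components = (λ_1 + ... + λ_k) / Σ λ:
  k = 1: 53/95 = 0.5579
  k = 2: (53 + 42)/95 = 95/95 = 1

Summary (fraction, with percent):

explained: PC1 0.5579 (55.79%), PC2 0.4421 (44.21%);  cumulative: 0.5579, 1


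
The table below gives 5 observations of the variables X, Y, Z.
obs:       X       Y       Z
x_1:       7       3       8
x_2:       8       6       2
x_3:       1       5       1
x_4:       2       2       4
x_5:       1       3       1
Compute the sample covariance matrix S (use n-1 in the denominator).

Step 1 — column means:
  mean(X) = (7 + 8 + 1 + 2 + 1) / 5 = 19/5 = 3.8
  mean(Y) = (3 + 6 + 5 + 2 + 3) / 5 = 19/5 = 3.8
  mean(Z) = (8 + 2 + 1 + 4 + 1) / 5 = 16/5 = 3.2

Step 2 — sample covariance S[i,j] = (1/(n-1)) · Σ_k (x_{k,i} - mean_i) · (x_{k,j} - mean_j), with n-1 = 4.
  S[X,X] = ((3.2)·(3.2) + (4.2)·(4.2) + (-2.8)·(-2.8) + (-1.8)·(-1.8) + (-2.8)·(-2.8)) / 4 = 46.8/4 = 11.7
  S[X,Y] = ((3.2)·(-0.8) + (4.2)·(2.2) + (-2.8)·(1.2) + (-1.8)·(-1.8) + (-2.8)·(-0.8)) / 4 = 8.8/4 = 2.2
  S[X,Z] = ((3.2)·(4.8) + (4.2)·(-1.2) + (-2.8)·(-2.2) + (-1.8)·(0.8) + (-2.8)·(-2.2)) / 4 = 21.2/4 = 5.3
  S[Y,Y] = ((-0.8)·(-0.8) + (2.2)·(2.2) + (1.2)·(1.2) + (-1.8)·(-1.8) + (-0.8)·(-0.8)) / 4 = 10.8/4 = 2.7
  S[Y,Z] = ((-0.8)·(4.8) + (2.2)·(-1.2) + (1.2)·(-2.2) + (-1.8)·(0.8) + (-0.8)·(-2.2)) / 4 = -8.8/4 = -2.2
  S[Z,Z] = ((4.8)·(4.8) + (-1.2)·(-1.2) + (-2.2)·(-2.2) + (0.8)·(0.8) + (-2.2)·(-2.2)) / 4 = 34.8/4 = 8.7

S is symmetric (S[j,i] = S[i,j]). Assembling:

S = [[11.7, 2.2, 5.3],
 [2.2, 2.7, -2.2],
 [5.3, -2.2, 8.7]]


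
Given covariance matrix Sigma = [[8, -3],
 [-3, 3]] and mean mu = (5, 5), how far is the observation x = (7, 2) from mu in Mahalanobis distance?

Step 1 — centre the observation: (x - mu) = (2, -3).

Step 2 — invert Sigma. det(Sigma) = 8·3 - (-3)² = 15.
  Sigma^{-1} = (1/det) · [[d, -b], [-b, a]] = [[0.2, 0.2],
 [0.2, 0.5333]].

Step 3 — form the quadratic (x - mu)^T · Sigma^{-1} · (x - mu):
  Sigma^{-1} · (x - mu) = (-0.2, -1.2).
  (x - mu)^T · [Sigma^{-1} · (x - mu)] = (2)·(-0.2) + (-3)·(-1.2) = 3.2.

Step 4 — take square root: d = √(3.2) ≈ 1.7889.

d(x, mu) = √(3.2) ≈ 1.7889


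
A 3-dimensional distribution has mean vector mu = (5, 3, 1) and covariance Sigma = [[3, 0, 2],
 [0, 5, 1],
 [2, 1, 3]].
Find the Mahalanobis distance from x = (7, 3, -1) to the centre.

Step 1 — centre the observation: (x - mu) = (2, 0, -2).

Step 2 — invert Sigma (cofactor / det for 3×3, or solve directly):
  Sigma^{-1} = [[0.6364, 0.0909, -0.4545],
 [0.0909, 0.2273, -0.1364],
 [-0.4545, -0.1364, 0.6818]].

Step 3 — form the quadratic (x - mu)^T · Sigma^{-1} · (x - mu):
  Sigma^{-1} · (x - mu) = (2.1818, 0.4545, -2.2727).
  (x - mu)^T · [Sigma^{-1} · (x - mu)] = (2)·(2.1818) + (0)·(0.4545) + (-2)·(-2.2727) = 8.9091.

Step 4 — take square root: d = √(8.9091) ≈ 2.9848.

d(x, mu) = √(8.9091) ≈ 2.9848


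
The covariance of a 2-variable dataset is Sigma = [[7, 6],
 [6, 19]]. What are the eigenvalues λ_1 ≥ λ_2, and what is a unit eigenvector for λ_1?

Step 1 — characteristic polynomial of 2×2 Sigma:
  det(Sigma - λI) = λ² - trace · λ + det = 0.
  trace = 7 + 19 = 26, det = 7·19 - (6)² = 97.
Step 2 — discriminant:
  Δ = trace² - 4·det = 676 - 388 = 288.
Step 3 — eigenvalues:
  λ = (trace ± √Δ)/2 = (26 ± 16.9706)/2,
  λ_1 = 21.4853,  λ_2 = 4.5147.

Step 4 — unit eigenvector for λ_1: solve (Sigma - λ_1 I)v = 0. First row:
  (7 - 21.4853)·v_x + (6)·v_y = 0, i.e. (-14.4853)·v_x + (6)·v_y = 0,
  so v ∝ (b, λ_1 - a) = (6, 14.4853) = u.
  ||u|| = √((6)² + (14.4853)²) = √(245.8234) ≈ 15.6788,
  v_1 = u/||u|| ≈ (0.3827, 0.9239) (||v_1|| = 1).

λ_1 = 21.4853,  λ_2 = 4.5147;  v_1 ≈ (0.3827, 0.9239)


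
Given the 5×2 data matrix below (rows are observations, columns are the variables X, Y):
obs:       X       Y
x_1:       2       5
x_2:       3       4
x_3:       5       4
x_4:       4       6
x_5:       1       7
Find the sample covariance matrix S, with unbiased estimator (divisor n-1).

Step 1 — column means:
  mean(X) = (2 + 3 + 5 + 4 + 1) / 5 = 15/5 = 3
  mean(Y) = (5 + 4 + 4 + 6 + 7) / 5 = 26/5 = 5.2

Step 2 — sample covariance S[i,j] = (1/(n-1)) · Σ_k (x_{k,i} - mean_i) · (x_{k,j} - mean_j), with n-1 = 4.
  S[X,X] = ((-1)·(-1) + (0)·(0) + (2)·(2) + (1)·(1) + (-2)·(-2)) / 4 = 10/4 = 2.5
  S[X,Y] = ((-1)·(-0.2) + (0)·(-1.2) + (2)·(-1.2) + (1)·(0.8) + (-2)·(1.8)) / 4 = -5/4 = -1.25
  S[Y,Y] = ((-0.2)·(-0.2) + (-1.2)·(-1.2) + (-1.2)·(-1.2) + (0.8)·(0.8) + (1.8)·(1.8)) / 4 = 6.8/4 = 1.7

S is symmetric (S[j,i] = S[i,j]). Assembling:

S = [[2.5, -1.25],
 [-1.25, 1.7]]


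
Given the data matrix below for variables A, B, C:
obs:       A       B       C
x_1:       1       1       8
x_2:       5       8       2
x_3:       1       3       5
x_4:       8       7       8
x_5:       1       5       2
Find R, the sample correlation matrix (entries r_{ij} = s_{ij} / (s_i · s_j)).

Step 1 — column means:
  mean(A) = (1 + 5 + 1 + 8 + 1) / 5 = 16/5 = 3.2
  mean(B) = (1 + 8 + 3 + 7 + 5) / 5 = 24/5 = 4.8
  mean(C) = (8 + 2 + 5 + 8 + 2) / 5 = 25/5 = 5

Step 2 — sample variances and covariances s[i,j] = (1/(n-1)) · Σ_k (x_{k,i} - mean_i) · (x_{k,j} - mean_j), with n-1 = 4:
  s[A,A] = ((-2.2)·(-2.2) + (1.8)·(1.8) + (-2.2)·(-2.2) + (4.8)·(4.8) + (-2.2)·(-2.2)) / 4 = 40.8/4 = 10.2
  s[A,B] = ((-2.2)·(-3.8) + (1.8)·(3.2) + (-2.2)·(-1.8) + (4.8)·(2.2) + (-2.2)·(0.2)) / 4 = 28.2/4 = 7.05
  s[A,C] = ((-2.2)·(3) + (1.8)·(-3) + (-2.2)·(0) + (4.8)·(3) + (-2.2)·(-3)) / 4 = 9/4 = 2.25
  s[B,B] = ((-3.8)·(-3.8) + (3.2)·(3.2) + (-1.8)·(-1.8) + (2.2)·(2.2) + (0.2)·(0.2)) / 4 = 32.8/4 = 8.2
  s[B,C] = ((-3.8)·(3) + (3.2)·(-3) + (-1.8)·(0) + (2.2)·(3) + (0.2)·(-3)) / 4 = -15/4 = -3.75
  s[C,C] = ((3)·(3) + (-3)·(-3) + (0)·(0) + (3)·(3) + (-3)·(-3)) / 4 = 36/4 = 9
  Sample standard deviations s_i = √(s[i,i]):
  s(A) = √(10.2) = 3.1937
  s(B) = √(8.2) = 2.8636
  s(C) = √(9) = 3

Step 3 — r_{ij} = s_{ij} / (s_i · s_j):
  r[A,A] = 1 (diagonal).
  r[A,B] = 7.05 / (3.1937 · 2.8636) = 7.05 / 9.1455 = 0.7709
  r[A,C] = 2.25 / (3.1937 · 3) = 2.25 / 9.5812 = 0.2348
  r[B,B] = 1 (diagonal).
  r[B,C] = -3.75 / (2.8636 · 3) = -3.75 / 8.5907 = -0.4365
  r[C,C] = 1 (diagonal).

R is symmetric with unit diagonal. Assembling:

R = [[1, 0.7709, 0.2348],
 [0.7709, 1, -0.4365],
 [0.2348, -0.4365, 1]]


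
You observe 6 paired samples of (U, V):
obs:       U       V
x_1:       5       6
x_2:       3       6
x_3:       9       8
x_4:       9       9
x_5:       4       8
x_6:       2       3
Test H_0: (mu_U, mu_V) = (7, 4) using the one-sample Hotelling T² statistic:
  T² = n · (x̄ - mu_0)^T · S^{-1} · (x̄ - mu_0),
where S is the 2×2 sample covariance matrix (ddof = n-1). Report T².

Step 1 — sample mean vector:
  mean(U) = (5 + 3 + 9 + 9 + 4 + 2) / 6 = 32/6 = 5.3333
  mean(V) = (6 + 6 + 8 + 9 + 8 + 3) / 6 = 40/6 = 6.6667
  x̄ = (5.3333, 6.6667),  deviation x̄ - mu_0 = (5.3333, 6.6667) - (7, 4) = (-1.6667, 2.6667).

Step 2 — sample covariance matrix, S[i,j] = (1/(n-1)) · Σ_k (x_{k,i} - mean_i) · (x_{k,j} - mean_j), divisor n-1 = 5:
  S[U,U] = ((-0.3333)·(-0.3333) + (-2.3333)·(-2.3333) + (3.6667)·(3.6667) + (3.6667)·(3.6667) + (-1.3333)·(-1.3333) + (-3.3333)·(-3.3333)) / 5 = 45.3333/5 = 9.0667
  S[U,V] = ((-0.3333)·(-0.6667) + (-2.3333)·(-0.6667) + (3.6667)·(1.3333) + (3.6667)·(2.3333) + (-1.3333)·(1.3333) + (-3.3333)·(-3.6667)) / 5 = 25.6667/5 = 5.1333
  S[V,V] = ((-0.6667)·(-0.6667) + (-0.6667)·(-0.6667) + (1.3333)·(1.3333) + (2.3333)·(2.3333) + (1.3333)·(1.3333) + (-3.6667)·(-3.6667)) / 5 = 23.3333/5 = 4.6667
  S = [[9.0667, 5.1333],
 [5.1333, 4.6667]].

Step 3 — invert S. det(S) = 9.0667·4.6667 - (5.1333)² = 15.96.
  S^{-1} = (1/det) · [[d, -b], [-b, a]] = [[0.2924, -0.3216],
 [-0.3216, 0.5681]].

Step 4 — quadratic form (x̄ - mu_0)^T · S^{-1} · (x̄ - mu_0):
  S^{-1} · (x̄ - mu_0) = (-1.345, 2.051),
  (x̄ - mu_0)^T · [...] = (-1.6667)·(-1.345) + (2.6667)·(2.051) = 7.7109.

Step 5 — scale by n: T² = 6 · 7.7109 = 46.2657.

T² ≈ 46.2657


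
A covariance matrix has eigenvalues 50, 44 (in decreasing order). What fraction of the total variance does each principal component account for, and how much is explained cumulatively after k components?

Step 1 — total variance = trace(Sigma) = Σ λ_i = 50 + 44 = 94.

Step 2 — fraction explained by component i = λ_i / Σ λ:
  PC1: 50/94 = 0.5319
  PC2: 44/94 = 0.4681

Step 3 — cumulative fraction after k components = (λ_1 + ... + λ_k) / Σ λ:
  k = 1: 50/94 = 0.5319
  k = 2: (50 + 44)/94 = 94/94 = 1

Summary (fraction, with percent):

explained: PC1 0.5319 (53.19%), PC2 0.4681 (46.81%);  cumulative: 0.5319, 1


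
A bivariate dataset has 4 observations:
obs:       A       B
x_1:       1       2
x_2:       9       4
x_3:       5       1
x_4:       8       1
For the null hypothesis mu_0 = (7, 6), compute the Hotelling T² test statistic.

Step 1 — sample mean vector:
  mean(A) = (1 + 9 + 5 + 8) / 4 = 23/4 = 5.75
  mean(B) = (2 + 4 + 1 + 1) / 4 = 8/4 = 2
  x̄ = (5.75, 2),  deviation x̄ - mu_0 = (5.75, 2) - (7, 6) = (-1.25, -4).

Step 2 — sample covariance matrix, S[i,j] = (1/(n-1)) · Σ_k (x_{k,i} - mean_i) · (x_{k,j} - mean_j), divisor n-1 = 3:
  S[A,A] = ((-4.75)·(-4.75) + (3.25)·(3.25) + (-0.75)·(-0.75) + (2.25)·(2.25)) / 3 = 38.75/3 = 12.9167
  S[A,B] = ((-4.75)·(0) + (3.25)·(2) + (-0.75)·(-1) + (2.25)·(-1)) / 3 = 5/3 = 1.6667
  S[B,B] = ((0)·(0) + (2)·(2) + (-1)·(-1) + (-1)·(-1)) / 3 = 6/3 = 2
  S = [[12.9167, 1.6667],
 [1.6667, 2]].

Step 3 — invert S. det(S) = 12.9167·2 - (1.6667)² = 23.0556.
  S^{-1} = (1/det) · [[d, -b], [-b, a]] = [[0.0867, -0.0723],
 [-0.0723, 0.5602]].

Step 4 — quadratic form (x̄ - mu_0)^T · S^{-1} · (x̄ - mu_0):
  S^{-1} · (x̄ - mu_0) = (0.1807, -2.1506),
  (x̄ - mu_0)^T · [...] = (-1.25)·(0.1807) + (-4)·(-2.1506) = 8.3765.

Step 5 — scale by n: T² = 4 · 8.3765 = 33.506.

T² ≈ 33.506


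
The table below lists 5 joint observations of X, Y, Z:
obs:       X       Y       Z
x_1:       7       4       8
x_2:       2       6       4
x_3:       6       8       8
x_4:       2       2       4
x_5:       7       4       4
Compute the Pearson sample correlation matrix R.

Step 1 — column means:
  mean(X) = (7 + 2 + 6 + 2 + 7) / 5 = 24/5 = 4.8
  mean(Y) = (4 + 6 + 8 + 2 + 4) / 5 = 24/5 = 4.8
  mean(Z) = (8 + 4 + 8 + 4 + 4) / 5 = 28/5 = 5.6

Step 2 — sample variances and covariances s[i,j] = (1/(n-1)) · Σ_k (x_{k,i} - mean_i) · (x_{k,j} - mean_j), with n-1 = 4:
  s[X,X] = ((2.2)·(2.2) + (-2.8)·(-2.8) + (1.2)·(1.2) + (-2.8)·(-2.8) + (2.2)·(2.2)) / 4 = 26.8/4 = 6.7
  s[X,Y] = ((2.2)·(-0.8) + (-2.8)·(1.2) + (1.2)·(3.2) + (-2.8)·(-2.8) + (2.2)·(-0.8)) / 4 = 4.8/4 = 1.2
  s[X,Z] = ((2.2)·(2.4) + (-2.8)·(-1.6) + (1.2)·(2.4) + (-2.8)·(-1.6) + (2.2)·(-1.6)) / 4 = 13.6/4 = 3.4
  s[Y,Y] = ((-0.8)·(-0.8) + (1.2)·(1.2) + (3.2)·(3.2) + (-2.8)·(-2.8) + (-0.8)·(-0.8)) / 4 = 20.8/4 = 5.2
  s[Y,Z] = ((-0.8)·(2.4) + (1.2)·(-1.6) + (3.2)·(2.4) + (-2.8)·(-1.6) + (-0.8)·(-1.6)) / 4 = 9.6/4 = 2.4
  s[Z,Z] = ((2.4)·(2.4) + (-1.6)·(-1.6) + (2.4)·(2.4) + (-1.6)·(-1.6) + (-1.6)·(-1.6)) / 4 = 19.2/4 = 4.8
  Sample standard deviations s_i = √(s[i,i]):
  s(X) = √(6.7) = 2.5884
  s(Y) = √(5.2) = 2.2804
  s(Z) = √(4.8) = 2.1909

Step 3 — r_{ij} = s_{ij} / (s_i · s_j):
  r[X,X] = 1 (diagonal).
  r[X,Y] = 1.2 / (2.5884 · 2.2804) = 1.2 / 5.9025 = 0.2033
  r[X,Z] = 3.4 / (2.5884 · 2.1909) = 3.4 / 5.671 = 0.5995
  r[Y,Y] = 1 (diagonal).
  r[Y,Z] = 2.4 / (2.2804 · 2.1909) = 2.4 / 4.996 = 0.4804
  r[Z,Z] = 1 (diagonal).

R is symmetric with unit diagonal. Assembling:

R = [[1, 0.2033, 0.5995],
 [0.2033, 1, 0.4804],
 [0.5995, 0.4804, 1]]


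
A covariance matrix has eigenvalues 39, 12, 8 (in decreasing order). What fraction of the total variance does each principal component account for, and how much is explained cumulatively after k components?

Step 1 — total variance = trace(Sigma) = Σ λ_i = 39 + 12 + 8 = 59.

Step 2 — fraction explained by component i = λ_i / Σ λ:
  PC1: 39/59 = 0.661
  PC2: 12/59 = 0.2034
  PC3: 8/59 = 0.1356

Step 3 — cumulative fraction after k components = (λ_1 + ... + λ_k) / Σ λ:
  k = 1: 39/59 = 0.661
  k = 2: (39 + 12)/59 = 51/59 = 0.8644
  k = 3: (39 + 12 + 8)/59 = 59/59 = 1

Summary (fraction, with percent):

explained: PC1 0.661 (66.1%), PC2 0.2034 (20.34%), PC3 0.1356 (13.56%);  cumulative: 0.661, 0.8644, 1


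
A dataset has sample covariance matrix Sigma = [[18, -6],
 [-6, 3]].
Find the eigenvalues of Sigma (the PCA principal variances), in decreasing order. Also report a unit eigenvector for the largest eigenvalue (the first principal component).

Step 1 — characteristic polynomial of 2×2 Sigma:
  det(Sigma - λI) = λ² - trace · λ + det = 0.
  trace = 18 + 3 = 21, det = 18·3 - (-6)² = 18.
Step 2 — discriminant:
  Δ = trace² - 4·det = 441 - 72 = 369.
Step 3 — eigenvalues:
  λ = (trace ± √Δ)/2 = (21 ± 19.2094)/2,
  λ_1 = 20.1047,  λ_2 = 0.8953.

Step 4 — unit eigenvector for λ_1: solve (Sigma - λ_1 I)v = 0. First row:
  (18 - 20.1047)·v_x + (-6)·v_y = 0, i.e. (-2.1047)·v_x + (-6)·v_y = 0,
  so v ∝ (b, λ_1 - a) = (-6, 2.1047); multiply by -1 so the first entry is positive: u = (6, -2.1047).
  ||u|| = √((6)² + (-2.1047)²) = √(40.4297) ≈ 6.3584,
  v_1 = u/||u|| ≈ (0.9436, -0.331) (||v_1|| = 1).

λ_1 = 20.1047,  λ_2 = 0.8953;  v_1 ≈ (0.9436, -0.331)


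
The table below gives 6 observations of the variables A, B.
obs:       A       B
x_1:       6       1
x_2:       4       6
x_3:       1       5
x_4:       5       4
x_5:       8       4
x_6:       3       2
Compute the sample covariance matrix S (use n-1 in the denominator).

Step 1 — column means:
  mean(A) = (6 + 4 + 1 + 5 + 8 + 3) / 6 = 27/6 = 4.5
  mean(B) = (1 + 6 + 5 + 4 + 4 + 2) / 6 = 22/6 = 3.6667

Step 2 — sample covariance S[i,j] = (1/(n-1)) · Σ_k (x_{k,i} - mean_i) · (x_{k,j} - mean_j), with n-1 = 5.
  S[A,A] = ((1.5)·(1.5) + (-0.5)·(-0.5) + (-3.5)·(-3.5) + (0.5)·(0.5) + (3.5)·(3.5) + (-1.5)·(-1.5)) / 5 = 29.5/5 = 5.9
  S[A,B] = ((1.5)·(-2.6667) + (-0.5)·(2.3333) + (-3.5)·(1.3333) + (0.5)·(0.3333) + (3.5)·(0.3333) + (-1.5)·(-1.6667)) / 5 = -6/5 = -1.2
  S[B,B] = ((-2.6667)·(-2.6667) + (2.3333)·(2.3333) + (1.3333)·(1.3333) + (0.3333)·(0.3333) + (0.3333)·(0.3333) + (-1.6667)·(-1.6667)) / 5 = 17.3333/5 = 3.4667

S is symmetric (S[j,i] = S[i,j]). Assembling:

S = [[5.9, -1.2],
 [-1.2, 3.4667]]


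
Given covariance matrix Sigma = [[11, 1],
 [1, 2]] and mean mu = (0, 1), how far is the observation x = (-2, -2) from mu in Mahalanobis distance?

Step 1 — centre the observation: (x - mu) = (-2, -3).

Step 2 — invert Sigma. det(Sigma) = 11·2 - (1)² = 21.
  Sigma^{-1} = (1/det) · [[d, -b], [-b, a]] = [[0.0952, -0.0476],
 [-0.0476, 0.5238]].

Step 3 — form the quadratic (x - mu)^T · Sigma^{-1} · (x - mu):
  Sigma^{-1} · (x - mu) = (-0.0476, -1.4762).
  (x - mu)^T · [Sigma^{-1} · (x - mu)] = (-2)·(-0.0476) + (-3)·(-1.4762) = 4.5238.

Step 4 — take square root: d = √(4.5238) ≈ 2.1269.

d(x, mu) = √(4.5238) ≈ 2.1269


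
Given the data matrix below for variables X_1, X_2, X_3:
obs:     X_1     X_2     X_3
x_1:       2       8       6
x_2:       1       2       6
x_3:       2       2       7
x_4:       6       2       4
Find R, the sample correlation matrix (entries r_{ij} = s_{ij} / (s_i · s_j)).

Step 1 — column means:
  mean(X_1) = (2 + 1 + 2 + 6) / 4 = 11/4 = 2.75
  mean(X_2) = (8 + 2 + 2 + 2) / 4 = 14/4 = 3.5
  mean(X_3) = (6 + 6 + 7 + 4) / 4 = 23/4 = 5.75

Step 2 — sample variances and covariances s[i,j] = (1/(n-1)) · Σ_k (x_{k,i} - mean_i) · (x_{k,j} - mean_j), with n-1 = 3:
  s[X_1,X_1] = ((-0.75)·(-0.75) + (-1.75)·(-1.75) + (-0.75)·(-0.75) + (3.25)·(3.25)) / 3 = 14.75/3 = 4.9167
  s[X_1,X_2] = ((-0.75)·(4.5) + (-1.75)·(-1.5) + (-0.75)·(-1.5) + (3.25)·(-1.5)) / 3 = -4.5/3 = -1.5
  s[X_1,X_3] = ((-0.75)·(0.25) + (-1.75)·(0.25) + (-0.75)·(1.25) + (3.25)·(-1.75)) / 3 = -7.25/3 = -2.4167
  s[X_2,X_2] = ((4.5)·(4.5) + (-1.5)·(-1.5) + (-1.5)·(-1.5) + (-1.5)·(-1.5)) / 3 = 27/3 = 9
  s[X_2,X_3] = ((4.5)·(0.25) + (-1.5)·(0.25) + (-1.5)·(1.25) + (-1.5)·(-1.75)) / 3 = 1.5/3 = 0.5
  s[X_3,X_3] = ((0.25)·(0.25) + (0.25)·(0.25) + (1.25)·(1.25) + (-1.75)·(-1.75)) / 3 = 4.75/3 = 1.5833
  Sample standard deviations s_i = √(s[i,i]):
  s(X_1) = √(4.9167) = 2.2174
  s(X_2) = √(9) = 3
  s(X_3) = √(1.5833) = 1.2583

Step 3 — r_{ij} = s_{ij} / (s_i · s_j):
  r[X_1,X_1] = 1 (diagonal).
  r[X_1,X_2] = -1.5 / (2.2174 · 3) = -1.5 / 6.6521 = -0.2255
  r[X_1,X_3] = -2.4167 / (2.2174 · 1.2583) = -2.4167 / 2.7901 = -0.8662
  r[X_2,X_2] = 1 (diagonal).
  r[X_2,X_3] = 0.5 / (3 · 1.2583) = 0.5 / 3.7749 = 0.1325
  r[X_3,X_3] = 1 (diagonal).

R is symmetric with unit diagonal. Assembling:

R = [[1, -0.2255, -0.8662],
 [-0.2255, 1, 0.1325],
 [-0.8662, 0.1325, 1]]


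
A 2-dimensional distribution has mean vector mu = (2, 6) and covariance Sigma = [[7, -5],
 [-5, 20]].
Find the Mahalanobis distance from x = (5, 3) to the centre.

Step 1 — centre the observation: (x - mu) = (3, -3).

Step 2 — invert Sigma. det(Sigma) = 7·20 - (-5)² = 115.
  Sigma^{-1} = (1/det) · [[d, -b], [-b, a]] = [[0.1739, 0.0435],
 [0.0435, 0.0609]].

Step 3 — form the quadratic (x - mu)^T · Sigma^{-1} · (x - mu):
  Sigma^{-1} · (x - mu) = (0.3913, -0.0522).
  (x - mu)^T · [Sigma^{-1} · (x - mu)] = (3)·(0.3913) + (-3)·(-0.0522) = 1.3304.

Step 4 — take square root: d = √(1.3304) ≈ 1.1534.

d(x, mu) = √(1.3304) ≈ 1.1534


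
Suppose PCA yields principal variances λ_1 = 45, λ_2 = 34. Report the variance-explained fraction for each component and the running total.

Step 1 — total variance = trace(Sigma) = Σ λ_i = 45 + 34 = 79.

Step 2 — fraction explained by component i = λ_i / Σ λ:
  PC1: 45/79 = 0.5696
  PC2: 34/79 = 0.4304

Step 3 — cumulative fraction after k components = (λ_1 + ... + λ_k) / Σ λ:
  k = 1: 45/79 = 0.5696
  k = 2: (45 + 34)/79 = 79/79 = 1

Summary (fraction, with percent):

explained: PC1 0.5696 (56.96%), PC2 0.4304 (43.04%);  cumulative: 0.5696, 1


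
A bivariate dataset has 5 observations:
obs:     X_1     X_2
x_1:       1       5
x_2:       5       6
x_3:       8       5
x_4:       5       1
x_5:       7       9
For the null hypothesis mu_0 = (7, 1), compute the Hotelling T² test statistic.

Step 1 — sample mean vector:
  mean(X_1) = (1 + 5 + 8 + 5 + 7) / 5 = 26/5 = 5.2
  mean(X_2) = (5 + 6 + 5 + 1 + 9) / 5 = 26/5 = 5.2
  x̄ = (5.2, 5.2),  deviation x̄ - mu_0 = (5.2, 5.2) - (7, 1) = (-1.8, 4.2).

Step 2 — sample covariance matrix, S[i,j] = (1/(n-1)) · Σ_k (x_{k,i} - mean_i) · (x_{k,j} - mean_j), divisor n-1 = 4:
  S[X_1,X_1] = ((-4.2)·(-4.2) + (-0.2)·(-0.2) + (2.8)·(2.8) + (-0.2)·(-0.2) + (1.8)·(1.8)) / 4 = 28.8/4 = 7.2
  S[X_1,X_2] = ((-4.2)·(-0.2) + (-0.2)·(0.8) + (2.8)·(-0.2) + (-0.2)·(-4.2) + (1.8)·(3.8)) / 4 = 7.8/4 = 1.95
  S[X_2,X_2] = ((-0.2)·(-0.2) + (0.8)·(0.8) + (-0.2)·(-0.2) + (-4.2)·(-4.2) + (3.8)·(3.8)) / 4 = 32.8/4 = 8.2
  S = [[7.2, 1.95],
 [1.95, 8.2]].

Step 3 — invert S. det(S) = 7.2·8.2 - (1.95)² = 55.2375.
  S^{-1} = (1/det) · [[d, -b], [-b, a]] = [[0.1484, -0.0353],
 [-0.0353, 0.1303]].

Step 4 — quadratic form (x̄ - mu_0)^T · S^{-1} · (x̄ - mu_0):
  S^{-1} · (x̄ - mu_0) = (-0.4155, 0.611),
  (x̄ - mu_0)^T · [...] = (-1.8)·(-0.4155) + (4.2)·(0.611) = 3.3141.

Step 5 — scale by n: T² = 5 · 3.3141 = 16.5703.

T² ≈ 16.5703


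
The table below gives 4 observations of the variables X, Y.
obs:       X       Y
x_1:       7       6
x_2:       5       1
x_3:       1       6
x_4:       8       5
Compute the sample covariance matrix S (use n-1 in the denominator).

Step 1 — column means:
  mean(X) = (7 + 5 + 1 + 8) / 4 = 21/4 = 5.25
  mean(Y) = (6 + 1 + 6 + 5) / 4 = 18/4 = 4.5

Step 2 — sample covariance S[i,j] = (1/(n-1)) · Σ_k (x_{k,i} - mean_i) · (x_{k,j} - mean_j), with n-1 = 3.
  S[X,X] = ((1.75)·(1.75) + (-0.25)·(-0.25) + (-4.25)·(-4.25) + (2.75)·(2.75)) / 3 = 28.75/3 = 9.5833
  S[X,Y] = ((1.75)·(1.5) + (-0.25)·(-3.5) + (-4.25)·(1.5) + (2.75)·(0.5)) / 3 = -1.5/3 = -0.5
  S[Y,Y] = ((1.5)·(1.5) + (-3.5)·(-3.5) + (1.5)·(1.5) + (0.5)·(0.5)) / 3 = 17/3 = 5.6667

S is symmetric (S[j,i] = S[i,j]). Assembling:

S = [[9.5833, -0.5],
 [-0.5, 5.6667]]


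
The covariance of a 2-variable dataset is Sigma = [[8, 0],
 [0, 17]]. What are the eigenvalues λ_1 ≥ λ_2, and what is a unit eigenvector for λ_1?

Step 1 — characteristic polynomial of 2×2 Sigma:
  det(Sigma - λI) = λ² - trace · λ + det = 0.
  trace = 8 + 17 = 25, det = 8·17 - (0)² = 136.
Step 2 — discriminant:
  Δ = trace² - 4·det = 625 - 544 = 81.
Step 3 — eigenvalues:
  λ = (trace ± √Δ)/2 = (25 ± 9)/2,
  λ_1 = 17,  λ_2 = 8.

Step 4 — unit eigenvector for λ_1: Sigma is diagonal, so its eigenvectors are the coordinate axes. λ_1 = 17 is the diagonal entry on the second coordinate axis, hence
  v_1 = (0, 1) (||v_1|| = 1).

λ_1 = 17,  λ_2 = 8;  v_1 ≈ (0, 1)


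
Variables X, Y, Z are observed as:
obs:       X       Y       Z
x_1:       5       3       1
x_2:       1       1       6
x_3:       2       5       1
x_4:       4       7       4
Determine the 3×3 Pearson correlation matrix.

Step 1 — column means:
  mean(X) = (5 + 1 + 2 + 4) / 4 = 12/4 = 3
  mean(Y) = (3 + 1 + 5 + 7) / 4 = 16/4 = 4
  mean(Z) = (1 + 6 + 1 + 4) / 4 = 12/4 = 3

Step 2 — sample variances and covariances s[i,j] = (1/(n-1)) · Σ_k (x_{k,i} - mean_i) · (x_{k,j} - mean_j), with n-1 = 3:
  s[X,X] = ((2)·(2) + (-2)·(-2) + (-1)·(-1) + (1)·(1)) / 3 = 10/3 = 3.3333
  s[X,Y] = ((2)·(-1) + (-2)·(-3) + (-1)·(1) + (1)·(3)) / 3 = 6/3 = 2
  s[X,Z] = ((2)·(-2) + (-2)·(3) + (-1)·(-2) + (1)·(1)) / 3 = -7/3 = -2.3333
  s[Y,Y] = ((-1)·(-1) + (-3)·(-3) + (1)·(1) + (3)·(3)) / 3 = 20/3 = 6.6667
  s[Y,Z] = ((-1)·(-2) + (-3)·(3) + (1)·(-2) + (3)·(1)) / 3 = -6/3 = -2
  s[Z,Z] = ((-2)·(-2) + (3)·(3) + (-2)·(-2) + (1)·(1)) / 3 = 18/3 = 6
  Sample standard deviations s_i = √(s[i,i]):
  s(X) = √(3.3333) = 1.8257
  s(Y) = √(6.6667) = 2.582
  s(Z) = √(6) = 2.4495

Step 3 — r_{ij} = s_{ij} / (s_i · s_j):
  r[X,X] = 1 (diagonal).
  r[X,Y] = 2 / (1.8257 · 2.582) = 2 / 4.714 = 0.4243
  r[X,Z] = -2.3333 / (1.8257 · 2.4495) = -2.3333 / 4.4721 = -0.5217
  r[Y,Y] = 1 (diagonal).
  r[Y,Z] = -2 / (2.582 · 2.4495) = -2 / 6.3246 = -0.3162
  r[Z,Z] = 1 (diagonal).

R is symmetric with unit diagonal. Assembling:

R = [[1, 0.4243, -0.5217],
 [0.4243, 1, -0.3162],
 [-0.5217, -0.3162, 1]]


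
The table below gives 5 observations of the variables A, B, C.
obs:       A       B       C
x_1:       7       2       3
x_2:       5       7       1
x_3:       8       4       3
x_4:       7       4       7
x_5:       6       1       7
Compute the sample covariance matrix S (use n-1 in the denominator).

Step 1 — column means:
  mean(A) = (7 + 5 + 8 + 7 + 6) / 5 = 33/5 = 6.6
  mean(B) = (2 + 7 + 4 + 4 + 1) / 5 = 18/5 = 3.6
  mean(C) = (3 + 1 + 3 + 7 + 7) / 5 = 21/5 = 4.2

Step 2 — sample covariance S[i,j] = (1/(n-1)) · Σ_k (x_{k,i} - mean_i) · (x_{k,j} - mean_j), with n-1 = 4.
  S[A,A] = ((0.4)·(0.4) + (-1.6)·(-1.6) + (1.4)·(1.4) + (0.4)·(0.4) + (-0.6)·(-0.6)) / 4 = 5.2/4 = 1.3
  S[A,B] = ((0.4)·(-1.6) + (-1.6)·(3.4) + (1.4)·(0.4) + (0.4)·(0.4) + (-0.6)·(-2.6)) / 4 = -3.8/4 = -0.95
  S[A,C] = ((0.4)·(-1.2) + (-1.6)·(-3.2) + (1.4)·(-1.2) + (0.4)·(2.8) + (-0.6)·(2.8)) / 4 = 2.4/4 = 0.6
  S[B,B] = ((-1.6)·(-1.6) + (3.4)·(3.4) + (0.4)·(0.4) + (0.4)·(0.4) + (-2.6)·(-2.6)) / 4 = 21.2/4 = 5.3
  S[B,C] = ((-1.6)·(-1.2) + (3.4)·(-3.2) + (0.4)·(-1.2) + (0.4)·(2.8) + (-2.6)·(2.8)) / 4 = -15.6/4 = -3.9
  S[C,C] = ((-1.2)·(-1.2) + (-3.2)·(-3.2) + (-1.2)·(-1.2) + (2.8)·(2.8) + (2.8)·(2.8)) / 4 = 28.8/4 = 7.2

S is symmetric (S[j,i] = S[i,j]). Assembling:

S = [[1.3, -0.95, 0.6],
 [-0.95, 5.3, -3.9],
 [0.6, -3.9, 7.2]]


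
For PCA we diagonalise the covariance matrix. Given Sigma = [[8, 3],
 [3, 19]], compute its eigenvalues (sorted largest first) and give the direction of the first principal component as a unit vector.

Step 1 — characteristic polynomial of 2×2 Sigma:
  det(Sigma - λI) = λ² - trace · λ + det = 0.
  trace = 8 + 19 = 27, det = 8·19 - (3)² = 143.
Step 2 — discriminant:
  Δ = trace² - 4·det = 729 - 572 = 157.
Step 3 — eigenvalues:
  λ = (trace ± √Δ)/2 = (27 ± 12.53)/2,
  λ_1 = 19.765,  λ_2 = 7.235.

Step 4 — unit eigenvector for λ_1: solve (Sigma - λ_1 I)v = 0. First row:
  (8 - 19.765)·v_x + (3)·v_y = 0, i.e. (-11.765)·v_x + (3)·v_y = 0,
  so v ∝ (b, λ_1 - a) = (3, 11.765) = u.
  ||u|| = √((3)² + (11.765)²) = √(147.4148) ≈ 12.1414,
  v_1 = u/||u|| ≈ (0.2471, 0.969) (||v_1|| = 1).

λ_1 = 19.765,  λ_2 = 7.235;  v_1 ≈ (0.2471, 0.969)


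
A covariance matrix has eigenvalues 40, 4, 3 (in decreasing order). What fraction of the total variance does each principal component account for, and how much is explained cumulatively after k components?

Step 1 — total variance = trace(Sigma) = Σ λ_i = 40 + 4 + 3 = 47.

Step 2 — fraction explained by component i = λ_i / Σ λ:
  PC1: 40/47 = 0.8511
  PC2: 4/47 = 0.0851
  PC3: 3/47 = 0.0638

Step 3 — cumulative fraction after k components = (λ_1 + ... + λ_k) / Σ λ:
  k = 1: 40/47 = 0.8511
  k = 2: (40 + 4)/47 = 44/47 = 0.9362
  k = 3: (40 + 4 + 3)/47 = 47/47 = 1

Summary (fraction, with percent):

explained: PC1 0.8511 (85.11%), PC2 0.0851 (8.51%), PC3 0.0638 (6.38%);  cumulative: 0.8511, 0.9362, 1


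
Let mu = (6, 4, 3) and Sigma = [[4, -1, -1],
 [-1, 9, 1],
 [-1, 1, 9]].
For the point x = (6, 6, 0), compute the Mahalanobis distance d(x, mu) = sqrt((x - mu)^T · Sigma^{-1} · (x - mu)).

Step 1 — centre the observation: (x - mu) = (0, 2, -3).

Step 2 — invert Sigma (cofactor / det for 3×3, or solve directly):
  Sigma^{-1} = [[0.2632, 0.0263, 0.0263],
 [0.0263, 0.1151, -0.0099],
 [0.0263, -0.0099, 0.1151]].

Step 3 — form the quadratic (x - mu)^T · Sigma^{-1} · (x - mu):
  Sigma^{-1} · (x - mu) = (-0.0263, 0.2599, -0.3651).
  (x - mu)^T · [Sigma^{-1} · (x - mu)] = (0)·(-0.0263) + (2)·(0.2599) + (-3)·(-0.3651) = 1.6151.

Step 4 — take square root: d = √(1.6151) ≈ 1.2709.

d(x, mu) = √(1.6151) ≈ 1.2709


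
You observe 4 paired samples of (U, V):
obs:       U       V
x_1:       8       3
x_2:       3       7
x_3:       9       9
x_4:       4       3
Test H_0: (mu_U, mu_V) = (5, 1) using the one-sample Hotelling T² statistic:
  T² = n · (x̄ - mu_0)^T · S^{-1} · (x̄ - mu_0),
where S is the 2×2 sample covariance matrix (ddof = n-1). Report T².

Step 1 — sample mean vector:
  mean(U) = (8 + 3 + 9 + 4) / 4 = 24/4 = 6
  mean(V) = (3 + 7 + 9 + 3) / 4 = 22/4 = 5.5
  x̄ = (6, 5.5),  deviation x̄ - mu_0 = (6, 5.5) - (5, 1) = (1, 4.5).

Step 2 — sample covariance matrix, S[i,j] = (1/(n-1)) · Σ_k (x_{k,i} - mean_i) · (x_{k,j} - mean_j), divisor n-1 = 3:
  S[U,U] = ((2)·(2) + (-3)·(-3) + (3)·(3) + (-2)·(-2)) / 3 = 26/3 = 8.6667
  S[U,V] = ((2)·(-2.5) + (-3)·(1.5) + (3)·(3.5) + (-2)·(-2.5)) / 3 = 6/3 = 2
  S[V,V] = ((-2.5)·(-2.5) + (1.5)·(1.5) + (3.5)·(3.5) + (-2.5)·(-2.5)) / 3 = 27/3 = 9
  S = [[8.6667, 2],
 [2, 9]].

Step 3 — invert S. det(S) = 8.6667·9 - (2)² = 74.
  S^{-1} = (1/det) · [[d, -b], [-b, a]] = [[0.1216, -0.027],
 [-0.027, 0.1171]].

Step 4 — quadratic form (x̄ - mu_0)^T · S^{-1} · (x̄ - mu_0):
  S^{-1} · (x̄ - mu_0) = (0, 0.5),
  (x̄ - mu_0)^T · [...] = (1)·(0) + (4.5)·(0.5) = 2.25.

Step 5 — scale by n: T² = 4 · 2.25 = 9.

T² ≈ 9


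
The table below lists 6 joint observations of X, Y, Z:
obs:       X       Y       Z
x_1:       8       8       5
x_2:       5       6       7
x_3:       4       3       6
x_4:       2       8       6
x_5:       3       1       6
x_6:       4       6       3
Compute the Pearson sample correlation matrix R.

Step 1 — column means:
  mean(X) = (8 + 5 + 4 + 2 + 3 + 4) / 6 = 26/6 = 4.3333
  mean(Y) = (8 + 6 + 3 + 8 + 1 + 6) / 6 = 32/6 = 5.3333
  mean(Z) = (5 + 7 + 6 + 6 + 6 + 3) / 6 = 33/6 = 5.5

Step 2 — sample variances and covariances s[i,j] = (1/(n-1)) · Σ_k (x_{k,i} - mean_i) · (x_{k,j} - mean_j), with n-1 = 5:
  s[X,X] = ((3.6667)·(3.6667) + (0.6667)·(0.6667) + (-0.3333)·(-0.3333) + (-2.3333)·(-2.3333) + (-1.3333)·(-1.3333) + (-0.3333)·(-0.3333)) / 5 = 21.3333/5 = 4.2667
  s[X,Y] = ((3.6667)·(2.6667) + (0.6667)·(0.6667) + (-0.3333)·(-2.3333) + (-2.3333)·(2.6667) + (-1.3333)·(-4.3333) + (-0.3333)·(0.6667)) / 5 = 10.3333/5 = 2.0667
  s[X,Z] = ((3.6667)·(-0.5) + (0.6667)·(1.5) + (-0.3333)·(0.5) + (-2.3333)·(0.5) + (-1.3333)·(0.5) + (-0.3333)·(-2.5)) / 5 = -2/5 = -0.4
  s[Y,Y] = ((2.6667)·(2.6667) + (0.6667)·(0.6667) + (-2.3333)·(-2.3333) + (2.6667)·(2.6667) + (-4.3333)·(-4.3333) + (0.6667)·(0.6667)) / 5 = 39.3333/5 = 7.8667
  s[Y,Z] = ((2.6667)·(-0.5) + (0.6667)·(1.5) + (-2.3333)·(0.5) + (2.6667)·(0.5) + (-4.3333)·(0.5) + (0.6667)·(-2.5)) / 5 = -4/5 = -0.8
  s[Z,Z] = ((-0.5)·(-0.5) + (1.5)·(1.5) + (0.5)·(0.5) + (0.5)·(0.5) + (0.5)·(0.5) + (-2.5)·(-2.5)) / 5 = 9.5/5 = 1.9
  Sample standard deviations s_i = √(s[i,i]):
  s(X) = √(4.2667) = 2.0656
  s(Y) = √(7.8667) = 2.8048
  s(Z) = √(1.9) = 1.3784

Step 3 — r_{ij} = s_{ij} / (s_i · s_j):
  r[X,X] = 1 (diagonal).
  r[X,Y] = 2.0667 / (2.0656 · 2.8048) = 2.0667 / 5.7935 = 0.3567
  r[X,Z] = -0.4 / (2.0656 · 1.3784) = -0.4 / 2.8472 = -0.1405
  r[Y,Y] = 1 (diagonal).
  r[Y,Z] = -0.8 / (2.8048 · 1.3784) = -0.8 / 3.8661 = -0.2069
  r[Z,Z] = 1 (diagonal).

R is symmetric with unit diagonal. Assembling:

R = [[1, 0.3567, -0.1405],
 [0.3567, 1, -0.2069],
 [-0.1405, -0.2069, 1]]


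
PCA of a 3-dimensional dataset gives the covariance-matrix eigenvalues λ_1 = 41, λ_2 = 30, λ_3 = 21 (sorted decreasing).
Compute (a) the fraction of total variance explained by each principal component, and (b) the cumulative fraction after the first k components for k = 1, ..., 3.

Step 1 — total variance = trace(Sigma) = Σ λ_i = 41 + 30 + 21 = 92.

Step 2 — fraction explained by component i = λ_i / Σ λ:
  PC1: 41/92 = 0.4457
  PC2: 30/92 = 0.3261
  PC3: 21/92 = 0.2283

Step 3 — cumulative fraction after k components = (λ_1 + ... + λ_k) / Σ λ:
  k = 1: 41/92 = 0.4457
  k = 2: (41 + 30)/92 = 71/92 = 0.7717
  k = 3: (41 + 30 + 21)/92 = 92/92 = 1

Summary (fraction, with percent):

explained: PC1 0.4457 (44.57%), PC2 0.3261 (32.61%), PC3 0.2283 (22.83%);  cumulative: 0.4457, 0.7717, 1


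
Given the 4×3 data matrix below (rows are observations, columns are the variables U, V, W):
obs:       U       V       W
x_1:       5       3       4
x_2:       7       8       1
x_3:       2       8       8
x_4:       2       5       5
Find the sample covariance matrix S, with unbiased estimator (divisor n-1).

Step 1 — column means:
  mean(U) = (5 + 7 + 2 + 2) / 4 = 16/4 = 4
  mean(V) = (3 + 8 + 8 + 5) / 4 = 24/4 = 6
  mean(W) = (4 + 1 + 8 + 5) / 4 = 18/4 = 4.5

Step 2 — sample covariance S[i,j] = (1/(n-1)) · Σ_k (x_{k,i} - mean_i) · (x_{k,j} - mean_j), with n-1 = 3.
  S[U,U] = ((1)·(1) + (3)·(3) + (-2)·(-2) + (-2)·(-2)) / 3 = 18/3 = 6
  S[U,V] = ((1)·(-3) + (3)·(2) + (-2)·(2) + (-2)·(-1)) / 3 = 1/3 = 0.3333
  S[U,W] = ((1)·(-0.5) + (3)·(-3.5) + (-2)·(3.5) + (-2)·(0.5)) / 3 = -19/3 = -6.3333
  S[V,V] = ((-3)·(-3) + (2)·(2) + (2)·(2) + (-1)·(-1)) / 3 = 18/3 = 6
  S[V,W] = ((-3)·(-0.5) + (2)·(-3.5) + (2)·(3.5) + (-1)·(0.5)) / 3 = 1/3 = 0.3333
  S[W,W] = ((-0.5)·(-0.5) + (-3.5)·(-3.5) + (3.5)·(3.5) + (0.5)·(0.5)) / 3 = 25/3 = 8.3333

S is symmetric (S[j,i] = S[i,j]). Assembling:

S = [[6, 0.3333, -6.3333],
 [0.3333, 6, 0.3333],
 [-6.3333, 0.3333, 8.3333]]


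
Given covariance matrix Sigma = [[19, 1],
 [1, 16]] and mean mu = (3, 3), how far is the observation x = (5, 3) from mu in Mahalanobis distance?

Step 1 — centre the observation: (x - mu) = (2, 0).

Step 2 — invert Sigma. det(Sigma) = 19·16 - (1)² = 303.
  Sigma^{-1} = (1/det) · [[d, -b], [-b, a]] = [[0.0528, -0.0033],
 [-0.0033, 0.0627]].

Step 3 — form the quadratic (x - mu)^T · Sigma^{-1} · (x - mu):
  Sigma^{-1} · (x - mu) = (0.1056, -0.0066).
  (x - mu)^T · [Sigma^{-1} · (x - mu)] = (2)·(0.1056) + (0)·(-0.0066) = 0.2112.

Step 4 — take square root: d = √(0.2112) ≈ 0.4596.

d(x, mu) = √(0.2112) ≈ 0.4596


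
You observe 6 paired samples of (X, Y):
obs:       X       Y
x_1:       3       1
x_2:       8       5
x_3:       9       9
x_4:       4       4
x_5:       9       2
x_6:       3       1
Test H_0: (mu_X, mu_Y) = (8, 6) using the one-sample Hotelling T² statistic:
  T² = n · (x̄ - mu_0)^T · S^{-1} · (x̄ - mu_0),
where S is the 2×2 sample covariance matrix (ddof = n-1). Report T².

Step 1 — sample mean vector:
  mean(X) = (3 + 8 + 9 + 4 + 9 + 3) / 6 = 36/6 = 6
  mean(Y) = (1 + 5 + 9 + 4 + 2 + 1) / 6 = 22/6 = 3.6667
  x̄ = (6, 3.6667),  deviation x̄ - mu_0 = (6, 3.6667) - (8, 6) = (-2, -2.3333).

Step 2 — sample covariance matrix, S[i,j] = (1/(n-1)) · Σ_k (x_{k,i} - mean_i) · (x_{k,j} - mean_j), divisor n-1 = 5:
  S[X,X] = ((-3)·(-3) + (2)·(2) + (3)·(3) + (-2)·(-2) + (3)·(3) + (-3)·(-3)) / 5 = 44/5 = 8.8
  S[X,Y] = ((-3)·(-2.6667) + (2)·(1.3333) + (3)·(5.3333) + (-2)·(0.3333) + (3)·(-1.6667) + (-3)·(-2.6667)) / 5 = 29/5 = 5.8
  S[Y,Y] = ((-2.6667)·(-2.6667) + (1.3333)·(1.3333) + (5.3333)·(5.3333) + (0.3333)·(0.3333) + (-1.6667)·(-1.6667) + (-2.6667)·(-2.6667)) / 5 = 47.3333/5 = 9.4667
  S = [[8.8, 5.8],
 [5.8, 9.4667]].

Step 3 — invert S. det(S) = 8.8·9.4667 - (5.8)² = 49.6667.
  S^{-1} = (1/det) · [[d, -b], [-b, a]] = [[0.1906, -0.1168],
 [-0.1168, 0.1772]].

Step 4 — quadratic form (x̄ - mu_0)^T · S^{-1} · (x̄ - mu_0):
  S^{-1} · (x̄ - mu_0) = (-0.1087, -0.1799),
  (x̄ - mu_0)^T · [...] = (-2)·(-0.1087) + (-2.3333)·(-0.1799) = 0.6371.

Step 5 — scale by n: T² = 6 · 0.6371 = 3.8228.

T² ≈ 3.8228


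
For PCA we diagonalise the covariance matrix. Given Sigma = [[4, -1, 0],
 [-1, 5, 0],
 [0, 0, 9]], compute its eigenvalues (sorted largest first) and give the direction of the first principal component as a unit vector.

Step 1 — characteristic polynomial p(λ) = det(λI - Sigma) = λ³ - tr·λ² + c_1·λ - det, where tr = trace, c_1 = sum of the principal 2×2 minors, det = det(Sigma):
  tr = 4 + 5 + 9 = 18,
  c_1 = (4·5 - (-1)²) + (4·9 - (0)²) + (5·9 - (0)²) = 19 + 36 + 45 = 100,
  det = 4·(5·9 - (0)²) - (-1)·((-1)·9 - (0)·(0)) + (0)·((-1)·(0) - 5·(0)) = 4·(45) - (-1)·(-9) + (0)·(0) = 171.
  So p(λ) = λ³ - 18λ² + 100λ - 171.
Step 2 — look for an integer root (rational root theorem: any rational root is an integer divisor of 171). Testing λ = 9:
  p(9) = 729 - 1458 + 900 - 171 = 0  ✓
  Dividing out (λ - 9): p(λ) = (λ - 9)(λ² - 9λ + 19).
Step 3 — remaining eigenvalues from the quadratic λ² - 9λ + 19 = 0:
  Δ = 9² - 4·19 = 81 - 76 = 5,  λ = (9 ± √5)/2 = (9 ± 2.2361)/2 ≈ 5.618 or 3.382.
  Sorted: λ_1 = 9,  λ_2 = 5.618,  λ_3 = 3.382  (check: sum = 18 = tr ✓).

Step 4 — unit eigenvector for λ_1 = 9: v spans the null space of (Sigma - λ_1 I), whose rows are
  r_1 = (-5, -1, 0),  r_2 = (-1, -4, 0),  r_3 = (0, 0, 0).
  v is orthogonal to every row, so take v ∝ r_1 × r_2 = ((-1)·(0) - (0)·(-4), (0)·(-1) - (-5)·(0), (-5)·(-4) - (-1)·(-1)) = (0, 0, 19).
  Rescale (divide by 19): u = (0, 0, 1).
  ||u|| = √((0)² + (0)² + (1)²) = √(1) = 1,  v_1 = u/||u|| ≈ (0, 0, 1) (||v_1|| = 1).

λ_1 = 9,  λ_2 = 5.618,  λ_3 = 3.382;  v_1 ≈ (0, 0, 1)


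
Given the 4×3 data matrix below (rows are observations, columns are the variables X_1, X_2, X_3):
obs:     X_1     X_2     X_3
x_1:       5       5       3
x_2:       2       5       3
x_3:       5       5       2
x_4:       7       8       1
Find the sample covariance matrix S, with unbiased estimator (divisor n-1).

Step 1 — column means:
  mean(X_1) = (5 + 2 + 5 + 7) / 4 = 19/4 = 4.75
  mean(X_2) = (5 + 5 + 5 + 8) / 4 = 23/4 = 5.75
  mean(X_3) = (3 + 3 + 2 + 1) / 4 = 9/4 = 2.25

Step 2 — sample covariance S[i,j] = (1/(n-1)) · Σ_k (x_{k,i} - mean_i) · (x_{k,j} - mean_j), with n-1 = 3.
  S[X_1,X_1] = ((0.25)·(0.25) + (-2.75)·(-2.75) + (0.25)·(0.25) + (2.25)·(2.25)) / 3 = 12.75/3 = 4.25
  S[X_1,X_2] = ((0.25)·(-0.75) + (-2.75)·(-0.75) + (0.25)·(-0.75) + (2.25)·(2.25)) / 3 = 6.75/3 = 2.25
  S[X_1,X_3] = ((0.25)·(0.75) + (-2.75)·(0.75) + (0.25)·(-0.25) + (2.25)·(-1.25)) / 3 = -4.75/3 = -1.5833
  S[X_2,X_2] = ((-0.75)·(-0.75) + (-0.75)·(-0.75) + (-0.75)·(-0.75) + (2.25)·(2.25)) / 3 = 6.75/3 = 2.25
  S[X_2,X_3] = ((-0.75)·(0.75) + (-0.75)·(0.75) + (-0.75)·(-0.25) + (2.25)·(-1.25)) / 3 = -3.75/3 = -1.25
  S[X_3,X_3] = ((0.75)·(0.75) + (0.75)·(0.75) + (-0.25)·(-0.25) + (-1.25)·(-1.25)) / 3 = 2.75/3 = 0.9167

S is symmetric (S[j,i] = S[i,j]). Assembling:

S = [[4.25, 2.25, -1.5833],
 [2.25, 2.25, -1.25],
 [-1.5833, -1.25, 0.9167]]


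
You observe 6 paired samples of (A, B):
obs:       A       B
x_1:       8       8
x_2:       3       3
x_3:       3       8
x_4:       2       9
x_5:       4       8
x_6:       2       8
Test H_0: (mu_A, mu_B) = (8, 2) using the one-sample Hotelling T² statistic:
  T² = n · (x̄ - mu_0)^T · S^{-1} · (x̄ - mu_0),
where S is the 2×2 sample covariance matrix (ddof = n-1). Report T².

Step 1 — sample mean vector:
  mean(A) = (8 + 3 + 3 + 2 + 4 + 2) / 6 = 22/6 = 3.6667
  mean(B) = (8 + 3 + 8 + 9 + 8 + 8) / 6 = 44/6 = 7.3333
  x̄ = (3.6667, 7.3333),  deviation x̄ - mu_0 = (3.6667, 7.3333) - (8, 2) = (-4.3333, 5.3333).

Step 2 — sample covariance matrix, S[i,j] = (1/(n-1)) · Σ_k (x_{k,i} - mean_i) · (x_{k,j} - mean_j), divisor n-1 = 5:
  S[A,A] = ((4.3333)·(4.3333) + (-0.6667)·(-0.6667) + (-0.6667)·(-0.6667) + (-1.6667)·(-1.6667) + (0.3333)·(0.3333) + (-1.6667)·(-1.6667)) / 5 = 25.3333/5 = 5.0667
  S[A,B] = ((4.3333)·(0.6667) + (-0.6667)·(-4.3333) + (-0.6667)·(0.6667) + (-1.6667)·(1.6667) + (0.3333)·(0.6667) + (-1.6667)·(0.6667)) / 5 = 1.6667/5 = 0.3333
  S[B,B] = ((0.6667)·(0.6667) + (-4.3333)·(-4.3333) + (0.6667)·(0.6667) + (1.6667)·(1.6667) + (0.6667)·(0.6667) + (0.6667)·(0.6667)) / 5 = 23.3333/5 = 4.6667
  S = [[5.0667, 0.3333],
 [0.3333, 4.6667]].

Step 3 — invert S. det(S) = 5.0667·4.6667 - (0.3333)² = 23.5333.
  S^{-1} = (1/det) · [[d, -b], [-b, a]] = [[0.1983, -0.0142],
 [-0.0142, 0.2153]].

Step 4 — quadratic form (x̄ - mu_0)^T · S^{-1} · (x̄ - mu_0):
  S^{-1} · (x̄ - mu_0) = (-0.9348, 1.2096),
  (x̄ - mu_0)^T · [...] = (-4.3333)·(-0.9348) + (5.3333)·(1.2096) = 10.5024.

Step 5 — scale by n: T² = 6 · 10.5024 = 63.0142.

T² ≈ 63.0142


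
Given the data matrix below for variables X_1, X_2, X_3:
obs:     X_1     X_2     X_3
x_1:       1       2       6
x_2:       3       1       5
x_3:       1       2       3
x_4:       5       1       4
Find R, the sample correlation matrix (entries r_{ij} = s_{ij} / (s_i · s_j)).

Step 1 — column means:
  mean(X_1) = (1 + 3 + 1 + 5) / 4 = 10/4 = 2.5
  mean(X_2) = (2 + 1 + 2 + 1) / 4 = 6/4 = 1.5
  mean(X_3) = (6 + 5 + 3 + 4) / 4 = 18/4 = 4.5

Step 2 — sample variances and covariances s[i,j] = (1/(n-1)) · Σ_k (x_{k,i} - mean_i) · (x_{k,j} - mean_j), with n-1 = 3:
  s[X_1,X_1] = ((-1.5)·(-1.5) + (0.5)·(0.5) + (-1.5)·(-1.5) + (2.5)·(2.5)) / 3 = 11/3 = 3.6667
  s[X_1,X_2] = ((-1.5)·(0.5) + (0.5)·(-0.5) + (-1.5)·(0.5) + (2.5)·(-0.5)) / 3 = -3/3 = -1
  s[X_1,X_3] = ((-1.5)·(1.5) + (0.5)·(0.5) + (-1.5)·(-1.5) + (2.5)·(-0.5)) / 3 = -1/3 = -0.3333
  s[X_2,X_2] = ((0.5)·(0.5) + (-0.5)·(-0.5) + (0.5)·(0.5) + (-0.5)·(-0.5)) / 3 = 1/3 = 0.3333
  s[X_2,X_3] = ((0.5)·(1.5) + (-0.5)·(0.5) + (0.5)·(-1.5) + (-0.5)·(-0.5)) / 3 = 0/3 = 0
  s[X_3,X_3] = ((1.5)·(1.5) + (0.5)·(0.5) + (-1.5)·(-1.5) + (-0.5)·(-0.5)) / 3 = 5/3 = 1.6667
  Sample standard deviations s_i = √(s[i,i]):
  s(X_1) = √(3.6667) = 1.9149
  s(X_2) = √(0.3333) = 0.5774
  s(X_3) = √(1.6667) = 1.291

Step 3 — r_{ij} = s_{ij} / (s_i · s_j):
  r[X_1,X_1] = 1 (diagonal).
  r[X_1,X_2] = -1 / (1.9149 · 0.5774) = -1 / 1.1055 = -0.9045
  r[X_1,X_3] = -0.3333 / (1.9149 · 1.291) = -0.3333 / 2.4721 = -0.1348
  r[X_2,X_2] = 1 (diagonal).
  r[X_2,X_3] = 0 / (0.5774 · 1.291) = 0 / 0.7454 = 0
  r[X_3,X_3] = 1 (diagonal).

R is symmetric with unit diagonal. Assembling:

R = [[1, -0.9045, -0.1348],
 [-0.9045, 1, 0],
 [-0.1348, 0, 1]]
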